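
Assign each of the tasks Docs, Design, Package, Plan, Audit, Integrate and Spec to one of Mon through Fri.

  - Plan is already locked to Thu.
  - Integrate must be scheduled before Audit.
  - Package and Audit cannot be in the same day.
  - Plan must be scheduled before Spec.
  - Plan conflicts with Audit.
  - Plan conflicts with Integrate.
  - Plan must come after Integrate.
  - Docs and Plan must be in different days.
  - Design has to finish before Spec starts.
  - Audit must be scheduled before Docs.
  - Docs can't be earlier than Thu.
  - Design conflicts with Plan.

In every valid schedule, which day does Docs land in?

Fri

Docs's window is Thu–Fri.
Plan is fixed at Thu, and Docs can't share a day with Plan.
So Docs must be Fri.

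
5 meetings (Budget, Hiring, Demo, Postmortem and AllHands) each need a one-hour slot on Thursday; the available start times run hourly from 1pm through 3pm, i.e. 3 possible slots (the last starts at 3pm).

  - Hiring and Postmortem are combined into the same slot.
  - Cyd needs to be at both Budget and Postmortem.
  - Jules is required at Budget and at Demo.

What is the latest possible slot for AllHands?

AllHands at 3pm is achievable: Hiring -> 2pm, Demo -> 2pm, Postmortem -> 2pm, Budget -> 1pm, AllHands -> 3pm.

3pm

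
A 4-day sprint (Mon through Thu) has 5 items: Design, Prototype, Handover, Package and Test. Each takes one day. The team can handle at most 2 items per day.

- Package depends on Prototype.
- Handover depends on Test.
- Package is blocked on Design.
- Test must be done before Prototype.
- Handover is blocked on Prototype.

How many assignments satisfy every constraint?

Splitting on Design: it can be Mon (6), Tue (6), Wed (4). Listing each branch's schedules as (Prototype, Handover, Package, Test):
Design=Mon: (Tue,Wed,Wed,Mon) (Tue,Wed,Thu,Mon) (Tue,Thu,Wed,Mon) (Tue,Thu,Thu,Mon) (Wed,Thu,Thu,Mon) (Wed,Thu,Thu,Tue) — 6.
Design=Tue: (Tue,Wed,Wed,Mon) (Tue,Wed,Thu,Mon) (Tue,Thu,Wed,Mon) (Tue,Thu,Thu,Mon) (Wed,Thu,Thu,Mon) (Wed,Thu,Thu,Tue) — 6.
Design=Wed: (Tue,Wed,Thu,Mon) (Tue,Thu,Thu,Mon) (Wed,Thu,Thu,Mon) (Wed,Thu,Thu,Tue) — 4.
Summing: 6 + 6 + 4 = 16.

16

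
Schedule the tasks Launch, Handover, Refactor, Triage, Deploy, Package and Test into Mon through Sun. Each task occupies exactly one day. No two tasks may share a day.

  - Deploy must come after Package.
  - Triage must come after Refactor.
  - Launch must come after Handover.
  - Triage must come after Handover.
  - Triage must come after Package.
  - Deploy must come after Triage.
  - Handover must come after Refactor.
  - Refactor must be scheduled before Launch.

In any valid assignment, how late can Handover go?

Precedence pushes Handover to at least Tue; downstream work caps Handover at Fri.
Handover at Thu is achievable: Package in Tue; Launch in Sat; Handover in Thu; Triage in Fri; Deploy in Sun; Test in Wed; Refactor in Mon.
Nothing later works — the capacity limit rule out every day after Thu.

Thu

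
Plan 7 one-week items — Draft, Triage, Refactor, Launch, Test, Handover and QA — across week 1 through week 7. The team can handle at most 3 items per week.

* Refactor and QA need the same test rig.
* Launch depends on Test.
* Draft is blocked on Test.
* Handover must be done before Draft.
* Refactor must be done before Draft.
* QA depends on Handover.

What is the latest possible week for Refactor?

Downstream work caps Refactor at week 6.
Refactor at week 6 is achievable: Draft in week 7; Refactor in week 6; QA in week 2; Test in week 1; Triage in week 1; Handover in week 1; Launch in week 2.

week 6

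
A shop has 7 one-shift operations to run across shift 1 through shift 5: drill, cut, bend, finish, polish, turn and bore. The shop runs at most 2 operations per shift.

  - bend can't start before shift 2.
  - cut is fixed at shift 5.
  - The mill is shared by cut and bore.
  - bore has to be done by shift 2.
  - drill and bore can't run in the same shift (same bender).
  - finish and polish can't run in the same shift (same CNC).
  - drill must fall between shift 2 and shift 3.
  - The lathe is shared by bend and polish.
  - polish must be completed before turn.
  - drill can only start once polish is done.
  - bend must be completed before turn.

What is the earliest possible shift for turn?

Precedence pushes turn to at least shift 3.
turn at shift 3 is achievable: bend in shift 2; bore in shift 1; turn in shift 3; cut in shift 5; drill in shift 2; finish in shift 3; polish in shift 1.

shift 3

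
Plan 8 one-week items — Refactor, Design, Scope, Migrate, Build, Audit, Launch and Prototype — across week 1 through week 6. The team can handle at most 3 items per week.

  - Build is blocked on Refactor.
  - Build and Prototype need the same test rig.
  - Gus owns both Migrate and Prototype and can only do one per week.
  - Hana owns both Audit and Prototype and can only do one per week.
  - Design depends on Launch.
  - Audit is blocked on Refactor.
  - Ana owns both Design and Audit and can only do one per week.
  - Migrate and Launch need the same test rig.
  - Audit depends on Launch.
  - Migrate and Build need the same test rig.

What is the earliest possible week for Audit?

week 2

Precedence pushes Audit to at least week 2.
Audit at week 2 is achievable: Build in week 2, Audit in week 2, Migrate in week 3, Scope in week 1, Prototype in week 4, Launch in week 1, Design in week 3, Refactor in week 1.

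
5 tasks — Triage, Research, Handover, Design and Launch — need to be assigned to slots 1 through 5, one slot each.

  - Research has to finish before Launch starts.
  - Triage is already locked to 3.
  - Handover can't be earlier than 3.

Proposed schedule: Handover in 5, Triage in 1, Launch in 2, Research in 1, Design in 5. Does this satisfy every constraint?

Research has to finish before Launch starts — holds.
Triage is already locked to 3 — violated.
Handover can't be earlier than 3 — holds.

Invalid. Triage is already locked to 3.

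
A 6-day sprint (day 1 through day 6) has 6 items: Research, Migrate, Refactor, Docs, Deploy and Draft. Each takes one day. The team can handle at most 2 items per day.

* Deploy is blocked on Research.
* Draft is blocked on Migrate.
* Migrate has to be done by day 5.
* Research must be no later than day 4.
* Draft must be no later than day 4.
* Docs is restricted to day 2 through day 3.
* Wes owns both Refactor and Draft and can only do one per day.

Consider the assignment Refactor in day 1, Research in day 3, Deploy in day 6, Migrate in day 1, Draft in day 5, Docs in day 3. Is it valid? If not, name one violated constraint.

No. Draft must be no later than day 4 is not satisfied.

Draft is blocked on Migrate — holds.
Docs is restricted to day 2 through day 3 — holds.
Migrate has to be done by day 5 — holds.
Deploy is blocked on Research — holds.
Draft must be no later than day 4 — violated.
Wes owns both Refactor and Draft and can only do one per day — holds.
The team can handle at most 2 items per day — holds.
Research must be no later than day 4 — holds.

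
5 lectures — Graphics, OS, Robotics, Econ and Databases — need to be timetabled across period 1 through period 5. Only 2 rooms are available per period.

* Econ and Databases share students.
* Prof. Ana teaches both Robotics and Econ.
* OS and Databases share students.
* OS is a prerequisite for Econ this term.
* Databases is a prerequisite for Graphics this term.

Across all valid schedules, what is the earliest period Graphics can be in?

Precedence pushes Graphics to at least period 2.
Graphics at period 2 is achievable: Graphics -> period 2; Robotics -> period 1; Databases -> period 1; Econ -> period 3; OS -> period 2.

period 2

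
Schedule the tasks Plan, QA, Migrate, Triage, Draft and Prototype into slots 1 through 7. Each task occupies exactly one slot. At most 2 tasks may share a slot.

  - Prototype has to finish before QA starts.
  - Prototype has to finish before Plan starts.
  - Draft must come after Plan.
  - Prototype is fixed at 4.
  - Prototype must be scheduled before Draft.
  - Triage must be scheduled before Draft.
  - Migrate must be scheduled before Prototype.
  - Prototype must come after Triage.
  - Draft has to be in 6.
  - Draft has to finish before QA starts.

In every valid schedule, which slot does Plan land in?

5

Prototype is fixed at 4 and must come before Plan, so Plan is at least 5.
Draft is fixed at 6 and must come after Plan, so Plan is at most 5.
So Plan must be 5.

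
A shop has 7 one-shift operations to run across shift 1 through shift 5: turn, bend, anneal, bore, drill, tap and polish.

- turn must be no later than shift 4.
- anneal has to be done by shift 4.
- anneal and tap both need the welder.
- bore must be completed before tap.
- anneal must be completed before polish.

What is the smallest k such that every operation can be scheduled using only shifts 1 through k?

The precedence chain requires at least 2 distinct shifts.
2 works (last occupied shift: shift 2): for example bend in shift 1, bore in shift 1, tap in shift 2, turn in shift 1, drill in shift 1, polish in shift 2, anneal in shift 1.

2 shifts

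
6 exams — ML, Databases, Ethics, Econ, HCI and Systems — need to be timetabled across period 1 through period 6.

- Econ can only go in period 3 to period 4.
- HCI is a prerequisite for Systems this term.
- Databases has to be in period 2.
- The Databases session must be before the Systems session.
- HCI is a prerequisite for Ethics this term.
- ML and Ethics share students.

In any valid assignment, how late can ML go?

period 6

ML at period 6 is achievable: Systems -> period 3, Ethics -> period 2, Econ -> period 3, HCI -> period 1, ML -> period 6, Databases -> period 2.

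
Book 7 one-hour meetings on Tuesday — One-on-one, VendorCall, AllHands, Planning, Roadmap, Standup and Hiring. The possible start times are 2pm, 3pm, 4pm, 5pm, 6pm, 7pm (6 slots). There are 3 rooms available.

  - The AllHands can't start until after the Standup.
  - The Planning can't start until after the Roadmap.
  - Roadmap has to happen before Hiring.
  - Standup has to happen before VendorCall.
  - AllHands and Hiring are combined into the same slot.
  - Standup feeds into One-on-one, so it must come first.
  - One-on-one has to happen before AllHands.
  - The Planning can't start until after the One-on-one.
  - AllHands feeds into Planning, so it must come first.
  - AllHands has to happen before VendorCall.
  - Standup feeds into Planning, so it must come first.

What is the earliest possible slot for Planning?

Precedence pushes Planning to at least 5pm.
Planning at 5pm is achievable: Planning -> 5pm; Hiring -> 4pm; Roadmap -> 2pm; AllHands -> 4pm; Standup -> 2pm; One-on-one -> 3pm; VendorCall -> 5pm.

5pm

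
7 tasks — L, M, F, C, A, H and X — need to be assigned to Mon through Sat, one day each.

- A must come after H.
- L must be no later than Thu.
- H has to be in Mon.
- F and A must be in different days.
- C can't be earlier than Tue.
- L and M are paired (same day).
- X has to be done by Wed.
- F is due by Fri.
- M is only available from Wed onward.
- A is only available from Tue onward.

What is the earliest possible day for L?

L must be in the same day as M, which can't be before Wed, so L is at least Wed; L's own window allows nothing later than Thu.
L at Wed is achievable: X in Mon, L in Wed, M in Wed, F in Mon, A in Tue, C in Tue, H in Mon.

Wed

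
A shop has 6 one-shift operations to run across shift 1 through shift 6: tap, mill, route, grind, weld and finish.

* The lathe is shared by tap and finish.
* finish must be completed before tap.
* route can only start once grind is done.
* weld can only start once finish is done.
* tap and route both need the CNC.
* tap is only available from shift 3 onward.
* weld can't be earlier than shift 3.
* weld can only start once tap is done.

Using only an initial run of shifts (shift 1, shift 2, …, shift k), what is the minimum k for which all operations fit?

The precedence chain requires at least 3 distinct shifts.
Propagating the time windows through the other constraints, weld can't land before shift 4, so the schedule must run through at least shift 4.
4 works (last occupied shift: shift 4): for example grind=shift 1, weld=shift 4, route=shift 2, mill=shift 1, tap=shift 3, finish=shift 1.

4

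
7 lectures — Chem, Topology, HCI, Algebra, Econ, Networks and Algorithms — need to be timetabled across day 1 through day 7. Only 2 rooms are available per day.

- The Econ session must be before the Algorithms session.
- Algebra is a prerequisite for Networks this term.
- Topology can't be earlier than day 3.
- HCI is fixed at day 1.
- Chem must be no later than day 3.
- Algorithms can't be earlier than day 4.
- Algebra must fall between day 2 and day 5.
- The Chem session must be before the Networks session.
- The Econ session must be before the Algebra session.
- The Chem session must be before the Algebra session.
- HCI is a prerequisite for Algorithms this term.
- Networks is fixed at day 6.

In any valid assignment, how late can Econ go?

day 4

Downstream work caps Econ at day 4.
Econ at day 4 is achievable: HCI in day 1; Networks in day 6; Algebra in day 5; Chem in day 1; Algorithms in day 5; Econ in day 4; Topology in day 3.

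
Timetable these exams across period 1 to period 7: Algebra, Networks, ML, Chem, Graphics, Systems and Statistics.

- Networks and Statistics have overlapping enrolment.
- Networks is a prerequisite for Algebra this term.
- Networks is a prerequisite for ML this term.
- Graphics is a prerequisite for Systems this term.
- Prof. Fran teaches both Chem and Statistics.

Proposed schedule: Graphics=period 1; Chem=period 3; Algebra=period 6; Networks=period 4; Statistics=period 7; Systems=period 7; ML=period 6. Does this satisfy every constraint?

Networks and Statistics have overlapping enrolment — holds.
Graphics is a prerequisite for Systems this term — holds.
Prof. Fran teaches both Chem and Statistics — holds.
Networks is a prerequisite for ML this term — holds.
Networks is a prerequisite for Algebra this term — holds.

Yes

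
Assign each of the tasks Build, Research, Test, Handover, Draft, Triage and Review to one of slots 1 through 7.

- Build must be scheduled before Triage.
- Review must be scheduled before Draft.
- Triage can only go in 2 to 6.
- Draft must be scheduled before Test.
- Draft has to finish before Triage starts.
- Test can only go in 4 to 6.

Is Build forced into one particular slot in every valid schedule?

No

Build can be 1 (e.g. Review in 1, Draft in 2, Triage in 3, Test in 4, Handover in 1, Research in 1, Build in 1) or 2 (e.g. Test -> 4, Build -> 2, Draft -> 2, Triage -> 3, Research -> 1, Review -> 1, Handover -> 1).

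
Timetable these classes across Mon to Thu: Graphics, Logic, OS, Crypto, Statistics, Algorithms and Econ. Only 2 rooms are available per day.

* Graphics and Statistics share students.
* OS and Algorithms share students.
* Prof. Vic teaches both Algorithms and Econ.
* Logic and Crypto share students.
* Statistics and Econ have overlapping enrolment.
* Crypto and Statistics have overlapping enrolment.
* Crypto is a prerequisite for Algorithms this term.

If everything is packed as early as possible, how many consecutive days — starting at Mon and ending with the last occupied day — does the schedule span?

4

The precedence chain requires at least 2 distinct days.
With at most 2 per day and 7 classes, at least 4 days are needed.
4 works (last occupied day: Thu): for example Graphics -> Mon; Algorithms -> Tue; Logic -> Tue; Econ -> Thu; Statistics -> Wed; OS -> Wed; Crypto -> Mon.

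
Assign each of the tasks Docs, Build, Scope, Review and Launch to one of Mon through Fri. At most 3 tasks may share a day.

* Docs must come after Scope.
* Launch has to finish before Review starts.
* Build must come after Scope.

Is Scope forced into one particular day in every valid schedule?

Scope can be Mon (e.g. Launch in Mon, Build in Tue, Docs in Tue, Scope in Mon, Review in Tue) or Tue (e.g. Review=Tue, Docs=Wed, Launch=Mon, Build=Wed, Scope=Tue).

No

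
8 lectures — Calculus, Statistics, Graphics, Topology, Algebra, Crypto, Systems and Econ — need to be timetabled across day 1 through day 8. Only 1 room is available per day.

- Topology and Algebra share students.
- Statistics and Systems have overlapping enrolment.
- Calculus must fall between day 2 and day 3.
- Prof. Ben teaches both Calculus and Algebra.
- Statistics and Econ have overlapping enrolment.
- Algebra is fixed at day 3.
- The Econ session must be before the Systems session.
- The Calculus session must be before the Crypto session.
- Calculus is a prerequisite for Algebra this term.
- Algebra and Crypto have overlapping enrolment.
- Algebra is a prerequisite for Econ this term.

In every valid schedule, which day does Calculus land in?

day 2

Calculus's window is day 2–day 3.
Algebra is fixed at day 3, and Calculus can't share a day with Algebra.
So Calculus must be day 2.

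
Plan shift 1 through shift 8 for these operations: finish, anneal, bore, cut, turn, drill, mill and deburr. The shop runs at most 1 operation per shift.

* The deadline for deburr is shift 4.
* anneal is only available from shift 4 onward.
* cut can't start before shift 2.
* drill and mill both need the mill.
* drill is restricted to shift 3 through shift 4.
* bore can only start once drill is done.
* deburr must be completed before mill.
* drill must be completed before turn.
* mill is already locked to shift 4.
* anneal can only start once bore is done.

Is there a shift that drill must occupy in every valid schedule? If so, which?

drill's window is shift 3–shift 4.
mill is fixed at shift 4, and drill can't share a shift with mill.
So drill must be shift 3.

shift 3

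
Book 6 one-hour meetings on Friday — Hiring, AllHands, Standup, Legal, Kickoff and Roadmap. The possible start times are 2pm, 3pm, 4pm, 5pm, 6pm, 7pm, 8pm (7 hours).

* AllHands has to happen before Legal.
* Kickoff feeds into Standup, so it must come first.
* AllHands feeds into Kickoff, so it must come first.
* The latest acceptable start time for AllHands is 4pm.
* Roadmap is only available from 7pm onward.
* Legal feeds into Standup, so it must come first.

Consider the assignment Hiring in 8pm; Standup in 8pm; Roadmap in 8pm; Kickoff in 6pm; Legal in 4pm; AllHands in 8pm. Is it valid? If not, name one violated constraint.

No. The latest acceptable start time for AllHands is 4pm is not satisfied.

The latest acceptable start time for AllHands is 4pm — violated.
Legal feeds into Standup, so it must come first — holds.
Roadmap is only available from 7pm onward — holds.
AllHands feeds into Kickoff, so it must come first — violated.
AllHands has to happen before Legal — violated.
Kickoff feeds into Standup, so it must come first — holds.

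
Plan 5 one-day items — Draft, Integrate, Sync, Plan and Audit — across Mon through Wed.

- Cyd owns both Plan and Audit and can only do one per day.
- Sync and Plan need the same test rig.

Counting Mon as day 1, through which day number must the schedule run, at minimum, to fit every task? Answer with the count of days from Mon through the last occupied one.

Could 1 day be enough, i.e. nothing placed later than Mon? No: Audit can't share with Plan (Mon) → nothing is left.
So 1 day is not enough.
2 works (last occupied day: Tue): for example Audit in Mon, Plan in Tue, Integrate in Mon, Sync in Mon, Draft in Mon.

2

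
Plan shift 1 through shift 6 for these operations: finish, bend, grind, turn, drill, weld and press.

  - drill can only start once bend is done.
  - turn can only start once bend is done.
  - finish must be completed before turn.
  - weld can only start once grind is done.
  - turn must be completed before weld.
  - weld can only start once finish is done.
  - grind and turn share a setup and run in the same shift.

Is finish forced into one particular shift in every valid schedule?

finish can be shift 1 (e.g. bend -> shift 1; press -> shift 1; finish -> shift 1; grind -> shift 2; turn -> shift 2; drill -> shift 2; weld -> shift 3) or shift 2 (e.g. drill -> shift 2; weld -> shift 4; bend -> shift 1; turn -> shift 3; grind -> shift 3; press -> shift 1; finish -> shift 2).

No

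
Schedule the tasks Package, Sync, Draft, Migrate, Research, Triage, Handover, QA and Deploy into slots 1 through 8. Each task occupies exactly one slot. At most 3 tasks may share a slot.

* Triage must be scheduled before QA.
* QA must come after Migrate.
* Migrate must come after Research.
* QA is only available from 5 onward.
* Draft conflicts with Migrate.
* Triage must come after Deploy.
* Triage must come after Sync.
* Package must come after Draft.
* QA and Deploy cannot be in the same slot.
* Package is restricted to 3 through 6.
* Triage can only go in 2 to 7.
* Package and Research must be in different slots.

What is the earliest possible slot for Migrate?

Precedence pushes Migrate to at least 2; downstream work caps Migrate at 7.
Migrate at 2 is achievable: Package -> 3, Triage -> 3, Handover -> 2, QA -> 5, Sync -> 1, Migrate -> 2, Draft -> 1, Deploy -> 2, Research -> 1.

2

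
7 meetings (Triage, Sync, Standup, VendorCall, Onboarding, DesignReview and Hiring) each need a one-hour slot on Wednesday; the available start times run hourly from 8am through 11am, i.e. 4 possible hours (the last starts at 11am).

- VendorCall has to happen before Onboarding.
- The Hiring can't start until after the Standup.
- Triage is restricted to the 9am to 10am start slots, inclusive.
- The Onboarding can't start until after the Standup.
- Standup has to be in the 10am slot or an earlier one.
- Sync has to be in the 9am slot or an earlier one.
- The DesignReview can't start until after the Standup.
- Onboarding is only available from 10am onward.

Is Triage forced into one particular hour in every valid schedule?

No

Triage can be 9am (e.g. DesignReview=9am; VendorCall=8am; Onboarding=10am; Triage=9am; Sync=8am; Hiring=9am; Standup=8am) or 10am (e.g. Standup=8am, Sync=8am, Onboarding=10am, Hiring=9am, Triage=10am, VendorCall=8am, DesignReview=9am).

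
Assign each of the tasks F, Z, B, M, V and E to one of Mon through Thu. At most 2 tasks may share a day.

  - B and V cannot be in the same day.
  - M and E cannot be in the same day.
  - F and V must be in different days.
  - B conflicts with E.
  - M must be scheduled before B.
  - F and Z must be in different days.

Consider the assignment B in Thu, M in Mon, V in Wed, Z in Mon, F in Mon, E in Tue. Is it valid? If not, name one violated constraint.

No. F and Z must be in different days is not satisfied.

F and V must be in different days — holds.
M must be scheduled before B — holds.
B and V cannot be in the same day — holds.
At most 2 tasks may share a day — violated.
M and E cannot be in the same day — holds.
F and Z must be in different days — violated.
B conflicts with E — holds.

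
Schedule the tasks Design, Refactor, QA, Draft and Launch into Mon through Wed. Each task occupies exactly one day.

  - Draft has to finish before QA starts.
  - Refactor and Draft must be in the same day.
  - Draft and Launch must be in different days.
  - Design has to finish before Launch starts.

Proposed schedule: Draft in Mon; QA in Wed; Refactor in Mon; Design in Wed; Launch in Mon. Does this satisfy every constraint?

No. Design has to finish before Launch starts is not satisfied.

Draft has to finish before QA starts — holds.
Draft and Launch must be in different days — violated.
Design has to finish before Launch starts — violated.
Refactor and Draft must be in the same day — holds.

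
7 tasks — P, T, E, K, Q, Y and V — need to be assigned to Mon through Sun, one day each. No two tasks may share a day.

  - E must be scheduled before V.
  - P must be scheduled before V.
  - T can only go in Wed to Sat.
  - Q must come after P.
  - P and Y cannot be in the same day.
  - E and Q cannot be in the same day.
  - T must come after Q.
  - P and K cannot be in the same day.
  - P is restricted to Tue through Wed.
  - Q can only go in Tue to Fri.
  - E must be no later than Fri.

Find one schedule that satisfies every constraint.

Q in Wed; V in Fri; T in Thu; Y in Sun; P in Tue; E in Mon; K in Sat

Checking: Q(Wed) before T(Thu); P(Tue) before Q(Wed); P(Tue) before V(Fri); E(Mon) before V(Fri); E(Mon) != Q(Wed); P(Tue) != K(Sat); P(Tue) != Y(Sun); Q=Wed in [Tue,Fri]; T=Thu in [Wed,Sat]; P=Tue in [Tue,Wed]; E=Mon in [Mon,Fri]; max 1 per day (cap 1).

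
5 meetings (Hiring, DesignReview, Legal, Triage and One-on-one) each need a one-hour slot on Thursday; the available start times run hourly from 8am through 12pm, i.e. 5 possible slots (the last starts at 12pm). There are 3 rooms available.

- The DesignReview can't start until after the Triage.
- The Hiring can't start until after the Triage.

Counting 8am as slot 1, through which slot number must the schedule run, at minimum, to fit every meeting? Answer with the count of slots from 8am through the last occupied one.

2 slots

The precedence chain requires at least 2 distinct slots.
With at most 3 per slot and 5 meetings, at least 2 slots are needed.
2 works (last occupied slot: 9am): for example Legal=8am; DesignReview=9am; Hiring=9am; One-on-one=8am; Triage=8am.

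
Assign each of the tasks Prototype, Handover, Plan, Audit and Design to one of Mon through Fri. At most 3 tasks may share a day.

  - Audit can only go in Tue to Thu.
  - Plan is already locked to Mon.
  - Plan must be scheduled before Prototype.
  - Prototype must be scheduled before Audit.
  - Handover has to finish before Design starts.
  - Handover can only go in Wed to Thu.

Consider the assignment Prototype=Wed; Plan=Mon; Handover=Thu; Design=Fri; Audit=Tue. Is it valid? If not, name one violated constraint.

Handover has to finish before Design starts — holds.
Handover can only go in Wed to Thu — holds.
Prototype must be scheduled before Audit — violated.
Audit can only go in Tue to Thu — holds.
Plan must be scheduled before Prototype — holds.
Plan is already locked to Mon — holds.
At most 3 tasks may share a day — holds.

No — it violates: Prototype must be scheduled before Audit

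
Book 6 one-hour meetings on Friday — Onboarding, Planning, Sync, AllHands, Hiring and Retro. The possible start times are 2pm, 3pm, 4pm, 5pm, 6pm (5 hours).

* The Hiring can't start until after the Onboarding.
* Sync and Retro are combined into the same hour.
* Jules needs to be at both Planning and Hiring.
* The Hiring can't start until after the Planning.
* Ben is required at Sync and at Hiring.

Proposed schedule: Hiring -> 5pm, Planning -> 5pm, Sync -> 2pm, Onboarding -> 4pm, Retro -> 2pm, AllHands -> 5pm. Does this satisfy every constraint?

Ben is required at Sync and at Hiring — holds.
Sync and Retro are combined into the same hour — holds.
Jules needs to be at both Planning and Hiring — violated.
The Hiring can't start until after the Planning — violated.
The Hiring can't start until after the Onboarding — holds.

No — it violates: Jules needs to be at both Planning and Hiring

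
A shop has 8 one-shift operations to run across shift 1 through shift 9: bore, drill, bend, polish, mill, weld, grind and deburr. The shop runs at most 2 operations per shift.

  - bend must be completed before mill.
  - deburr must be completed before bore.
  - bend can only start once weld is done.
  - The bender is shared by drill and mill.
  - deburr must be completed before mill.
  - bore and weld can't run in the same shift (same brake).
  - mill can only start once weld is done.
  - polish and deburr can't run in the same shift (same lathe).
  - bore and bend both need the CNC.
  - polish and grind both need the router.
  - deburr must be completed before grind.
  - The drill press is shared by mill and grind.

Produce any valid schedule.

polish -> shift 4, mill -> shift 3, drill -> shift 4, bore -> shift 3, bend -> shift 2, grind -> shift 2, weld -> shift 1, deburr -> shift 1

Checking: weld(shift 1) before mill(shift 3); deburr(shift 1) before mill(shift 3); deburr(shift 1) before bore(shift 3); weld(shift 1) before bend(shift 2); deburr(shift 1) before grind(shift 2); bend(shift 2) before mill(shift 3); bore(shift 3) != weld(shift 1); bore(shift 3) != bend(shift 2); mill(shift 3) != grind(shift 2); polish(shift 4) != grind(shift 2); drill(shift 4) != mill(shift 3); polish(shift 4) != deburr(shift 1); max 2 per shift (cap 2).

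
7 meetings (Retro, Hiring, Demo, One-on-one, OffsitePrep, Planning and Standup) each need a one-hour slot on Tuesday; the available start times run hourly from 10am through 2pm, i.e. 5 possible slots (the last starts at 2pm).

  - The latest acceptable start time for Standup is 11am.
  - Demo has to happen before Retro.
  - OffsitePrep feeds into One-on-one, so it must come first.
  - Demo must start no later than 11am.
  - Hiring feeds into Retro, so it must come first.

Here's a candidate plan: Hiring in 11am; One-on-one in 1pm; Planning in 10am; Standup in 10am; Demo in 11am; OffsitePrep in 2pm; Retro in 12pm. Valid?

Hiring feeds into Retro, so it must come first — holds.
OffsitePrep feeds into One-on-one, so it must come first — violated.
Demo has to happen before Retro — holds.
The latest acceptable start time for Standup is 11am — holds.
Demo must start no later than 11am — holds.

Invalid. OffsitePrep feeds into One-on-one, so it must come first.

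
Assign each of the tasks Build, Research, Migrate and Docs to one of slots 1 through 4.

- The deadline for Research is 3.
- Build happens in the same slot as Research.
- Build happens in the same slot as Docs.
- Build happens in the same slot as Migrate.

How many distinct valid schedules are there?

3

Enumerating: Research -> 1; Docs -> 1; Migrate -> 1; Build -> 1 | Docs in 2, Build in 2, Research in 2, Migrate in 2 | Docs in 3, Research in 3, Migrate in 3, Build in 3.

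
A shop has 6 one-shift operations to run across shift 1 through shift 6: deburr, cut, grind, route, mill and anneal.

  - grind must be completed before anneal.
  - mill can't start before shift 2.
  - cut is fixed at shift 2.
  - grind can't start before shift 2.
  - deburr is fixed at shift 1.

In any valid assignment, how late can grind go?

shift 5

Grind is available from shift 2; downstream work caps grind at shift 5.
grind at shift 5 is achievable: mill=shift 2; grind=shift 5; anneal=shift 6; route=shift 1; cut=shift 2; deburr=shift 1.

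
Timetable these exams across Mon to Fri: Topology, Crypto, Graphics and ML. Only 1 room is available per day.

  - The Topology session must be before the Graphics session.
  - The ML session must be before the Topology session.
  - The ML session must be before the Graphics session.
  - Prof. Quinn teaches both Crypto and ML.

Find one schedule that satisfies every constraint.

Topology -> Tue; Graphics -> Wed; Crypto -> Thu; ML -> Mon

Checking: ML(Mon) before Topology(Tue); Topology(Tue) before Graphics(Wed); ML(Mon) before Graphics(Wed); Crypto(Thu) != ML(Mon); max 1 per day (cap 1).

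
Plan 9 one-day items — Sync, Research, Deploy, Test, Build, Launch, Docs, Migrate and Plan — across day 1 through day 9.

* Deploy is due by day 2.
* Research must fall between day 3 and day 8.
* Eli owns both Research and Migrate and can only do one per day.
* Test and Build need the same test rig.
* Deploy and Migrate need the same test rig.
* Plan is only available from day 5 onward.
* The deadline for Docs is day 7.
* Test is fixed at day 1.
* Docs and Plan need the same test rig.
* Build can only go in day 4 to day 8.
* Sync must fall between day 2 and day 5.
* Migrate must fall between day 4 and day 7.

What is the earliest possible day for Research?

day 3

Research is available from day 3; Research's own window allows nothing later than day 8.
Research at day 3 is achievable: Build=day 4; Research=day 3; Sync=day 2; Docs=day 1; Launch=day 1; Plan=day 5; Test=day 1; Deploy=day 1; Migrate=day 4.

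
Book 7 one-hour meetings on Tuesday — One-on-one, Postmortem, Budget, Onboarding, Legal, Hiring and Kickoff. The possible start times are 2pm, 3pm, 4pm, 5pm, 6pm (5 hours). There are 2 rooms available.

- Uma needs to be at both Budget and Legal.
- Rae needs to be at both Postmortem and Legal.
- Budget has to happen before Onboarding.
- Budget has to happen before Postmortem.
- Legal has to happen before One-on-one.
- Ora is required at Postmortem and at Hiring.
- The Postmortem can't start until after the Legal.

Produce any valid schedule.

Hiring=2pm; Budget=2pm; Onboarding=3pm; Kickoff=5pm; One-on-one=4pm; Postmortem=4pm; Legal=3pm

Checking: Legal(3pm) before One-on-one(4pm); Budget(2pm) before Postmortem(4pm); Legal(3pm) before Postmortem(4pm); Budget(2pm) before Onboarding(3pm); Budget(2pm) != Legal(3pm); Postmortem(4pm) != Legal(3pm); Postmortem(4pm) != Hiring(2pm); max 2 per hour (cap 2).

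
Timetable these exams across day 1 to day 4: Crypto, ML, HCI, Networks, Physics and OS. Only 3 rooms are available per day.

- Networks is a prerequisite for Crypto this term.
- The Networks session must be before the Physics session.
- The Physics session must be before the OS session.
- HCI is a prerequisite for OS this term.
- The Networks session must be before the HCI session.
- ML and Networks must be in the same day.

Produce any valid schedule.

Physics=day 2, HCI=day 2, OS=day 3, Crypto=day 2, ML=day 1, Networks=day 1

Checking: Physics(day 2) before OS(day 3); Networks(day 1) before HCI(day 2); HCI(day 2) before OS(day 3); Networks(day 1) before Crypto(day 2); Networks(day 1) before Physics(day 2); ML = Networks = day 1; max 3 per day (cap 3).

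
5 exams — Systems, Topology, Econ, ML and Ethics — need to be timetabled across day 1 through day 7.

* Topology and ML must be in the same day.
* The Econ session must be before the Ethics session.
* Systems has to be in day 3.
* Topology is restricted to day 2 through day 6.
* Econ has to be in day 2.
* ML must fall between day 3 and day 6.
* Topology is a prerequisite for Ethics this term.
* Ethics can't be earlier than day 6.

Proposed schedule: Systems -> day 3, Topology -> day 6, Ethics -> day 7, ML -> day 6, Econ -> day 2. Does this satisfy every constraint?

Topology is restricted to day 2 through day 6 — holds.
Systems has to be in day 3 — holds.
Ethics can't be earlier than day 6 — holds.
ML must fall between day 3 and day 6 — holds.
Topology and ML must be in the same day — holds.
The Econ session must be before the Ethics session — holds.
Econ has to be in day 2 — holds.
Topology is a prerequisite for Ethics this term — holds.

Yes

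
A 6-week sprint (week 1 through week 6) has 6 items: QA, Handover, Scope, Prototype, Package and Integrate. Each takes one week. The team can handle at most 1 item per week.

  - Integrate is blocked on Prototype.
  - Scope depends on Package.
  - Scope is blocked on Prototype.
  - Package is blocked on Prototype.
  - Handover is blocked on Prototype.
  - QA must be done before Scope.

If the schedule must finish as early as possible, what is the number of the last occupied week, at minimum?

The precedence chain requires at least 3 distinct weeks.
With at most 1 per week and 6 tasks, at least 6 weeks are needed.
6 works (last occupied week: week 6): for example Prototype=week 1, Integrate=week 6, Package=week 2, Scope=week 4, QA=week 3, Handover=week 5.

6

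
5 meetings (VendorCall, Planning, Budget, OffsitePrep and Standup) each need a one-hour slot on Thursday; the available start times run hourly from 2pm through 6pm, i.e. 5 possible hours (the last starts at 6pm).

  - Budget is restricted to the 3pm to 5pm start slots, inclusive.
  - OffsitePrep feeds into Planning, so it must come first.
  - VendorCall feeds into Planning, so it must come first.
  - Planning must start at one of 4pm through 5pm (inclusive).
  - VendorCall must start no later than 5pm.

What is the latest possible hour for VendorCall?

VendorCall's own window allows nothing later than 5pm; downstream work caps VendorCall at 4pm.
VendorCall at 4pm is achievable: OffsitePrep=2pm, Planning=5pm, Budget=3pm, Standup=2pm, VendorCall=4pm.

4pm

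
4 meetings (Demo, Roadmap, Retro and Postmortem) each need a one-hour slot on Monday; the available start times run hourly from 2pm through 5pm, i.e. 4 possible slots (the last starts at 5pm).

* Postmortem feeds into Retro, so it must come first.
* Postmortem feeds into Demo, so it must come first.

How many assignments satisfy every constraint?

Splitting on Demo: it can be 3pm (12), 4pm (20), 5pm (24). Listing each branch's schedules as (Roadmap, Retro, Postmortem):
Demo=3pm: (2pm,3pm,2pm) (2pm,4pm,2pm) (2pm,5pm,2pm) (3pm,3pm,2pm) (3pm,4pm,2pm) (3pm,5pm,2pm) (4pm,3pm,2pm) (4pm,4pm,2pm) (4pm,5pm,2pm) (5pm,3pm,2pm) (5pm,4pm,2pm) (5pm,5pm,2pm) — 12.
Demo=4pm: (2pm,3pm,2pm) (2pm,4pm,2pm) (2pm,4pm,3pm) (2pm,5pm,2pm) (2pm,5pm,3pm) (3pm,3pm,2pm) (3pm,4pm,2pm) (3pm,4pm,3pm) (3pm,5pm,2pm) (3pm,5pm,3pm) (4pm,3pm,2pm) (4pm,4pm,2pm) (4pm,4pm,3pm) (4pm,5pm,2pm) (4pm,5pm,3pm) (5pm,3pm,2pm) (5pm,4pm,2pm) (5pm,4pm,3pm) (5pm,5pm,2pm) (5pm,5pm,3pm) — 20.
Demo=5pm: (2pm,3pm,2pm) (2pm,4pm,2pm) (2pm,4pm,3pm) (2pm,5pm,2pm) (2pm,5pm,3pm) (2pm,5pm,4pm) (3pm,3pm,2pm) (3pm,4pm,2pm) (3pm,4pm,3pm) (3pm,5pm,2pm) (3pm,5pm,3pm) (3pm,5pm,4pm) (4pm,3pm,2pm) (4pm,4pm,2pm) (4pm,4pm,3pm) (4pm,5pm,2pm) (4pm,5pm,3pm) (4pm,5pm,4pm) (5pm,3pm,2pm) (5pm,4pm,2pm) (5pm,4pm,3pm) (5pm,5pm,2pm) (5pm,5pm,3pm) (5pm,5pm,4pm) — 24.
Summing: 12 + 20 + 24 = 56.

56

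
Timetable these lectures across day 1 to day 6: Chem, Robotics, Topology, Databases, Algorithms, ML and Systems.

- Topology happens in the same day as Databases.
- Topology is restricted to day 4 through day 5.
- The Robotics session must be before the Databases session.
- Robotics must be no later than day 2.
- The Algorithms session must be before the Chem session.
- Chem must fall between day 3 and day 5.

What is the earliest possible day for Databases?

day 4

Databases must be in the same day as Topology, which can't be before day 4, so Databases is at least day 4; Databases must be in the same day as Topology, which can't be after day 5, so Databases is at most day 5.
Databases at day 4 is achievable: Chem=day 3; Robotics=day 1; Databases=day 4; Topology=day 4; Systems=day 1; ML=day 1; Algorithms=day 1.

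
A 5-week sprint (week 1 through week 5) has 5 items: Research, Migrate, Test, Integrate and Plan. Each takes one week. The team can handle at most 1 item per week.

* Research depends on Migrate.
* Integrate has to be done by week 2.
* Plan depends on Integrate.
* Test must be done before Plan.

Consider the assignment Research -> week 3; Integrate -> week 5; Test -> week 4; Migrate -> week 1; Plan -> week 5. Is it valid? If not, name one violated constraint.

Research depends on Migrate — holds.
The team can handle at most 1 item per week — violated.
Test must be done before Plan — holds.
Integrate has to be done by week 2 — violated.
Plan depends on Integrate — violated.

No. Integrate has to be done by week 2 is not satisfied.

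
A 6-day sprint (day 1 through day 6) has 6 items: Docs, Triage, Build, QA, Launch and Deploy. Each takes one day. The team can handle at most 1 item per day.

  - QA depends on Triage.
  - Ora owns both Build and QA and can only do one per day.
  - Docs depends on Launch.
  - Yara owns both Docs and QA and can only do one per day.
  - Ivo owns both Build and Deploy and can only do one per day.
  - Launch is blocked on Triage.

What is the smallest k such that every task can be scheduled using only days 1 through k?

6

The precedence chain requires at least 3 distinct days.
With at most 1 per day and 6 tasks, at least 6 days are needed.
6 works (last occupied day: day 6): for example Docs -> day 3; Triage -> day 1; Build -> day 5; QA -> day 4; Deploy -> day 6; Launch -> day 2.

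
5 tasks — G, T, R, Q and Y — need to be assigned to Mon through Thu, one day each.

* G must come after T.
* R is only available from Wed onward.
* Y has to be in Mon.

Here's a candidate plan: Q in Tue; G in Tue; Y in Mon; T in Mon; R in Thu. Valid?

Y has to be in Mon — holds.
R is only available from Wed onward — holds.
G must come after T — holds.

Valid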